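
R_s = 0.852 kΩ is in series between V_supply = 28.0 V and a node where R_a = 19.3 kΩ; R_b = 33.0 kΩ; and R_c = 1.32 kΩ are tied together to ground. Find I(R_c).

I ≈ 12.4 mA

Combine the parallel branches: R_p = (1/19.3 + 1/33.0 + 1/1.32)⁻¹ = 1.191 kΩ.
V_A by voltage divider: V_A = 28.0 × 1.191/(0.852 + 1.191) = 16.32 V.
Branch current I = V_A/R_c = 16.32/1.32 = 12.37 mA.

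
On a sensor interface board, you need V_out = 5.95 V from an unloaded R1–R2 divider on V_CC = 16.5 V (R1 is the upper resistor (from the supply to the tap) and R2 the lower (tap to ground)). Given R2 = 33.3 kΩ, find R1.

V_out/V_CC = R2/(R1+R2) = 0.3606.
So R1 = R2 · (V_CC/V_out − 1) = 33.3 × (16.5/5.95 − 1) = 33.3 × 1.773 = 59.04 kΩ.

R1 ≈ 59.0 kΩ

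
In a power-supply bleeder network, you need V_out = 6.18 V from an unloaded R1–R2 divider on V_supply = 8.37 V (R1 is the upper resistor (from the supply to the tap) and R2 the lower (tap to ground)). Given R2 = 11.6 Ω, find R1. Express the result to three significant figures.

R1 ≈ 4.11 Ω

V_out/V_supply = R2/(R1+R2) = 0.7384.
Rearranging, R1 = R2·(1−k)/k = 11.6 × 0.3544 = 4.111 Ω.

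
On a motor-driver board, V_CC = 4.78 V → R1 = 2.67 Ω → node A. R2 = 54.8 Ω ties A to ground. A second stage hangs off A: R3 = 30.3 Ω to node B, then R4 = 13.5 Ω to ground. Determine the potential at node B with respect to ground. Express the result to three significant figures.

Node A sees R2 in parallel with the series input of stage 2, R3 + R4 = 43.80 Ω.
R2 ‖ (R3+R4) = 24.34 Ω.
V_A = 4.78 × 24.34/(2.67 + 24.34) = 4.308 V.
Stage 2 is unloaded, so V_B = V_A · R4/(R3+R4) = 4.308 × 13.5/43.80 = 1.328 V.

V_B ≈ 1.33 V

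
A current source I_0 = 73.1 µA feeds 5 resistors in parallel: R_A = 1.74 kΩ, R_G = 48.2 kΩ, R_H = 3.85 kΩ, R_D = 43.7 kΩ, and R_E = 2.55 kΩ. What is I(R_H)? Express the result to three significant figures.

I ≈ 14.9 µA

Conductances: ΣG = 1/1.74 + 1/48.2 + 1/3.85 + 1/43.7 + 1/2.55 = 1.270 (1/kΩ).
Current divider: I(R_H) = I_0 · G_k/ΣG = 73.1 × (0.2597/1.270) = 73.1 × 0.2045 = 14.95 µA.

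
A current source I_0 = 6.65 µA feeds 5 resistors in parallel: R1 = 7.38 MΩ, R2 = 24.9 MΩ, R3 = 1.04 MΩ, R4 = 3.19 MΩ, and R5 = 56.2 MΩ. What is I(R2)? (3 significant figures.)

I ≈ 0.182 µA

Total conductance ΣG = 1/7.38 + 1/24.9 + 1/1.04 + 1/3.19 + 1/56.2 = 1.468 (units of 1/MΩ).
R2 takes the fraction G_k/ΣG = 0.04016/1.468 = 0.02735, so I = 6.65 × 0.02735 = 0.1819 µA.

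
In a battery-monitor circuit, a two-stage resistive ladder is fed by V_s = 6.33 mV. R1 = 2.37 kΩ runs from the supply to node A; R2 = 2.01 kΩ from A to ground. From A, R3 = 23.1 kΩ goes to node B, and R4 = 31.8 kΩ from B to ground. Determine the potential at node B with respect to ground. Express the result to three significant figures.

Looking into the second stage from A: R3 + R4 = 54.90 kΩ appears in parallel with R2.
R2 ‖ (R3+R4) = 1.939 kΩ.
So V_A = 6.33 × 0.4500 = 2.848 mV.
V_B = V_A × 0.5792 = 1.650 mV.

V_B ≈ 1.65 mV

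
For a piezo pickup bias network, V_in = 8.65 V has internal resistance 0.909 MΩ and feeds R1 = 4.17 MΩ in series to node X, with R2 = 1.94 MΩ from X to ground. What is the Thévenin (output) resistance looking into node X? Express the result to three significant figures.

R_th ≈ 1.40 MΩ

R1' = 0.909 + 4.17 = 5.079 MΩ (source resistance + R1).
Zeroing V_in shorts the top of R1' to ground, so R_th = R1' ‖ R2 = 1.404 MΩ.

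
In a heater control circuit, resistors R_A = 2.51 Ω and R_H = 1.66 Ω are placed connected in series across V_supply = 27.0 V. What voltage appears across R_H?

V ≈ 10.7 V

ΣR = 2.51 + 1.66 = 4.170 Ω.
By the voltage-divider rule, V = 27.0 × 1.660/4.170 = 10.75 V.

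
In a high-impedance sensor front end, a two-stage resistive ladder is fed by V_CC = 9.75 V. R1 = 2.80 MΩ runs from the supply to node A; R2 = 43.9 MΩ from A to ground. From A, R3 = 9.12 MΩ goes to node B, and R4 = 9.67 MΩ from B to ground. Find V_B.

V_B ≈ 4.14 V

Looking into the second stage from A: R3 + R4 = 18.79 MΩ appears in parallel with R2.
Effective lower resistance at A: R2 ‖ 18.79 = 13.16 MΩ.
So V_A = 9.75 × 0.8245 = 8.039 V.
Stage 2 is unloaded, so V_B = V_A · R4/(R3+R4) = 8.039 × 9.67/18.79 = 4.137 V.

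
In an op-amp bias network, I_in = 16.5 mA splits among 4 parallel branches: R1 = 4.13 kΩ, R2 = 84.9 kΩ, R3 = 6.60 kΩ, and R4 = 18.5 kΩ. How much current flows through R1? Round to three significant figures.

ΣG = 1/4.13 + 1/84.9 + 1/6.60 + 1/18.5 = 0.4595.
R1 takes the fraction G_k/ΣG = 0.2421/0.4595 = 0.5270, so I = 16.5 × 0.5270 = 8.695 mA.

I ≈ 8.69 mA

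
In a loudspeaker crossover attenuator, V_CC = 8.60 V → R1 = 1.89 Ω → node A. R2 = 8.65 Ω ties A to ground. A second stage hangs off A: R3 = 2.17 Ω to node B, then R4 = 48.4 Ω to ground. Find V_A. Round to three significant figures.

V_A ≈ 6.85 V

The second stage (R3 + R4 = 50.57 Ω) loads node A in parallel with R2.
R2 ‖ (R3+R4) = 7.387 Ω.
So V_A = 8.60 × 0.7963 = 6.848 V.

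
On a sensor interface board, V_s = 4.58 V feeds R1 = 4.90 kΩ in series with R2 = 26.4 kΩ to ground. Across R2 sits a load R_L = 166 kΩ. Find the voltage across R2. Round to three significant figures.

First combine the lower leg with the load: R2 ‖ R_L = 22.78 kΩ.
Now apply the divider: V_out = 4.58 × 0.8230 = 3.769 V.

V_out ≈ 3.77 V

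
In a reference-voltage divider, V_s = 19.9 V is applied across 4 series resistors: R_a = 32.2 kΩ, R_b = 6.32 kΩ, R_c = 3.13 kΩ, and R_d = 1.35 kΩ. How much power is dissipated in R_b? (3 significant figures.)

P ≈ 1.35 mW

ΣR = 43.00 kΩ → I = 19.9/43.00 = 0.4628 mA.
P = I²R = 0.2142 × 6.32 = 1.354 mW.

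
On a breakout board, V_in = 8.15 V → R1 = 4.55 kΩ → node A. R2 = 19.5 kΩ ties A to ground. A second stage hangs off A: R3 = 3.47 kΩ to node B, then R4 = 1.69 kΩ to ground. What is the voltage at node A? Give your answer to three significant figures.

The second stage (R3 + R4 = 5.160 kΩ) loads node A in parallel with R2.
R2 ‖ (R3+R4) = 4.080 kΩ.
So V_A = 8.15 × 0.4728 = 3.853 V.

V_A ≈ 3.85 V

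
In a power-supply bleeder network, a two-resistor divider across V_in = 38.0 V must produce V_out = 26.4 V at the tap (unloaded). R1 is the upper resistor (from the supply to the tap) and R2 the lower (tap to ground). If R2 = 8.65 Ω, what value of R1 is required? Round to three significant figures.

The divider ratio is R2/(R1+R2) = 26.4/38.0 = 0.6947.
R1 = R2·(1/k − 1) = 8.65 × 0.4394 = 3.801 Ω.

R1 ≈ 3.80 Ω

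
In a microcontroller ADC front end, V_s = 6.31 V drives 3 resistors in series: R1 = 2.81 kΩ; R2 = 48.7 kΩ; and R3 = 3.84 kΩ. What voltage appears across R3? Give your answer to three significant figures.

ΣR = 2.81 + 48.7 + 3.84 = 55.35 kΩ.
Voltage divider: V = V_s · (3.840 / 55.35) = 6.31 × 0.06938 = 0.4378 V.

V ≈ 0.438 V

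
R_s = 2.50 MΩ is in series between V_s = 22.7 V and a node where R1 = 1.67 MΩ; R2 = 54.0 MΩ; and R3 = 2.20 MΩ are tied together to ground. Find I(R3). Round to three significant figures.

I ≈ 2.80 µA

Combine the parallel branches: R_p = (1/1.67 + 1/54.0 + 1/2.20)⁻¹ = 0.9330 MΩ.
V_A = 22.7 × 0.9330/3.433 = 6.169 V.
I(R3) = V_A / R3 = 6.169/2.20 = 2.804 µA.
(Check via current divider: I_total = 6.612 µA; share G_k/ΣG = 0.4241 → same result.)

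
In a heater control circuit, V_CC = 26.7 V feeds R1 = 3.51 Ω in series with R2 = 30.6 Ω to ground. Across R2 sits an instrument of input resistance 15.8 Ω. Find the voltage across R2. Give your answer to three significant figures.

First combine the lower leg with the load: R2 ‖ R_L = 10.42 Ω.
Now apply the divider: V_out = 26.7 × 0.7480 = 19.97 V.
(Unloaded it would be 24.0 V; the load pulls it down.)

V_out ≈ 20.0 V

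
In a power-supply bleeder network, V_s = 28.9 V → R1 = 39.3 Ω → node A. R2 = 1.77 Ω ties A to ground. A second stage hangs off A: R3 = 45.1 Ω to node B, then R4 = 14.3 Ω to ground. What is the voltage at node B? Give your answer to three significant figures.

The second stage (R3 + R4 = 59.40 Ω) loads node A in parallel with R2.
Effective lower resistance at A: R2 ‖ 59.40 = 1.719 Ω.
First divider: V_A = V_s · 1.719/(39.3 + 1.719) = 1.211 V.
V_B = V_A × 0.2407 = 0.2915 V.

V_B ≈ 0.292 V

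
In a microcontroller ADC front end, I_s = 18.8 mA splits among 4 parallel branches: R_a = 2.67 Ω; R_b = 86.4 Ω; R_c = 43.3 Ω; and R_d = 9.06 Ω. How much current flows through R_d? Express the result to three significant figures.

Total conductance ΣG = 1/2.67 + 1/86.4 + 1/43.3 + 1/9.06 = 0.5196 (units of 1/Ω).
Current divider: I(R_d) = I_s · G_k/ΣG = 18.8 × (0.1104/0.5196) = 18.8 × 0.2124 = 3.994 mA.

I ≈ 3.99 mA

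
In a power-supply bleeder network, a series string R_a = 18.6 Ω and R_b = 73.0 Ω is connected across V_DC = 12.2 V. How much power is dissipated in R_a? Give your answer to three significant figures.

P ≈ 0.330 W

The common current is I = 12.2/91.60 = 0.1332 A.
P = I²R = 0.01774 × 18.6 = 0.3299 W.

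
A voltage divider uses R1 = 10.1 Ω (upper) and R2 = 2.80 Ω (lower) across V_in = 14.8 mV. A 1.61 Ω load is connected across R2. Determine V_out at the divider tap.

V_out ≈ 1.36 mV

First combine the lower leg with the load: R2 ‖ R_L = 1.022 Ω.
Now apply the divider: V_out = 14.8 × 0.09191 = 1.360 mV.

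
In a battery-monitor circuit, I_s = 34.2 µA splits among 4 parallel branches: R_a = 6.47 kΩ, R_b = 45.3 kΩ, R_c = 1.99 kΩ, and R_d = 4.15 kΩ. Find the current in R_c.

I ≈ 18.7 µA

Conductances: ΣG = 1/6.47 + 1/45.3 + 1/1.99 + 1/4.15 = 0.9201 (1/kΩ).
By the current-divider rule, I = I_s · G_k/ΣG = 34.2 × 0.5461 = 18.68 µA.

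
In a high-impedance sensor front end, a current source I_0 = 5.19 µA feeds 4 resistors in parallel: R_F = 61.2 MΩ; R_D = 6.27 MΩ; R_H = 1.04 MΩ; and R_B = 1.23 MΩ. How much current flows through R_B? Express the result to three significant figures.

Total conductance ΣG = 1/61.2 + 1/6.27 + 1/1.04 + 1/1.23 = 1.950 (units of 1/MΩ).
Current divider: I(R_B) = I_0 · G_k/ΣG = 5.19 × (0.8130/1.950) = 5.19 × 0.4168 = 2.163 µA.

I ≈ 2.16 µA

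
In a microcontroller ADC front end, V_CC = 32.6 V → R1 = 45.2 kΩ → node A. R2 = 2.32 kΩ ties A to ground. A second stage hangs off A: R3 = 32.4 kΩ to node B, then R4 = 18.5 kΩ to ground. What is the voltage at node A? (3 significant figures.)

V_A ≈ 1.53 V

Looking into the second stage from A: R3 + R4 = 50.90 kΩ appears in parallel with R2.
Effective lower resistance at A: R2 ‖ 50.90 = 2.219 kΩ.
V_A = 32.6 × 2.219/(45.2 + 2.219) = 1.525 V.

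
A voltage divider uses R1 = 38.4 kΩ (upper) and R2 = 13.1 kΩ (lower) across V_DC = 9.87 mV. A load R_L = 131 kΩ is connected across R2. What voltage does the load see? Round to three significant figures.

First combine the lower leg with the load: R2 ‖ R_L = 11.91 kΩ.
Voltage divider with the loaded lower leg: V_out = 9.87 × 11.91/(38.4 + 11.91) = 9.87 × 0.2367 = 2.336 mV.

V_out ≈ 2.34 mV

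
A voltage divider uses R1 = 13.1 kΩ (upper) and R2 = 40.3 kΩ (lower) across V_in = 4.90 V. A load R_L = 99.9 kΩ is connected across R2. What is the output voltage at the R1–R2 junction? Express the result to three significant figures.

V_out ≈ 3.36 V

The load sits in parallel with R2, giving an effective lower resistance R2' = R2·R_L/(R2+R_L) = 28.72 kΩ.
Voltage divider with the loaded lower leg: V_out = 4.90 × 28.72/(13.1 + 28.72) = 4.90 × 0.6867 = 3.365 V.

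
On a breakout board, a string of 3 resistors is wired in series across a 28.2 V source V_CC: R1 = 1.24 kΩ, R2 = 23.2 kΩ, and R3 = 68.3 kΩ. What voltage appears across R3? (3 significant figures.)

Total series resistance ΣR = 1.24 + 23.2 + 68.3 = 92.74 kΩ.
Voltage divider: V = V_CC · (68.30 / 92.74) = 28.2 × 0.7365 = 20.77 V.

V ≈ 20.8 V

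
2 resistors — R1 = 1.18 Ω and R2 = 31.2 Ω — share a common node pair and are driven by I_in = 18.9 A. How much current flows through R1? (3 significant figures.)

With just two branches, the current splits inversely with resistance.
So I = 18.9 × 31.2/32.38 = 18.21 A.

I ≈ 18.2 A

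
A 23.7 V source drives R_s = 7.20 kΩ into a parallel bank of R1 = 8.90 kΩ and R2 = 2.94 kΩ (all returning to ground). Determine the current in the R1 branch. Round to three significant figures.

Equivalent of the parallel group: R_p = 2.210 kΩ.
V_A by voltage divider: V_A = 23.7 × 2.210/(7.20 + 2.210) = 5.566 V.
I(R1) = V_A / R1 = 5.566/8.90 = 0.6254 mA.
(Check via current divider: I_total = 2.519 mA; share G_k/ΣG = 0.2483 → same result.)

I ≈ 0.625 mA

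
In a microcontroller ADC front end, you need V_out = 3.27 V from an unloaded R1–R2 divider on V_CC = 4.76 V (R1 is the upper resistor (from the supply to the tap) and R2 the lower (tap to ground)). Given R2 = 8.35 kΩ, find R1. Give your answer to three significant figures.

The divider ratio is R2/(R1+R2) = 3.27/4.76 = 0.6870.
So R1 = R2 · (V_CC/V_out − 1) = 8.35 × (4.76/3.27 − 1) = 8.35 × 0.4557 = 3.805 kΩ.

R1 ≈ 3.80 kΩ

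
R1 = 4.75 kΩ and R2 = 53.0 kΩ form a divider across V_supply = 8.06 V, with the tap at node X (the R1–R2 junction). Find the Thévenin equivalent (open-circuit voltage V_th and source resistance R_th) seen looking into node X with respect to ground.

V_th ≈ 7.40 V, R_th ≈ 4.36 kΩ

Open-circuit (no load on X): V_th = V_supply · R2/(R1 + R2) = 8.06 × 53.0/(4.750 + 53.0) = 7.397 V.
With V_supply suppressed (replaced by a short), R_th = R1 ‖ R2 = (4.750 × 53.0)/(4.750 + 53.0) = 4.359 kΩ.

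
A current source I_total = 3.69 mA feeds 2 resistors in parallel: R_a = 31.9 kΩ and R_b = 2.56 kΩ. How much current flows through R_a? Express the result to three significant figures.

I ≈ 0.274 mA

For two parallel branches, I_k = I_total · (other R)/(sum of R).
I(R_a) = 3.69 × 2.56/(31.9 + 2.56) = 3.69 × 0.07429 = 0.2741 mA.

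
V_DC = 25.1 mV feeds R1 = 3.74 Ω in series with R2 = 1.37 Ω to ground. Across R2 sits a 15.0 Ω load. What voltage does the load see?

The load sits in parallel with R2, giving an effective lower resistance R2' = R2·R_L/(R2+R_L) = 1.255 Ω.
Now apply the divider: V_out = 25.1 × 0.2513 = 6.308 mV.
(Unloaded it would be 6.73 mV; the load pulls it down.)

V_out ≈ 6.31 mV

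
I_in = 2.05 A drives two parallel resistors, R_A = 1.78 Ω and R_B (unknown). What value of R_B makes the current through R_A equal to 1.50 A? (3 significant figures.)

R_B ≈ 4.85 Ω

The fraction through R_A equals R_B/(R_A+R_B).
1.50/2.05 = R_B/(R_A + R_B) → R_B = R_A · (0.7317)/(1 − 0.7317) = 1.78 × 2.727 = 4.855 Ω.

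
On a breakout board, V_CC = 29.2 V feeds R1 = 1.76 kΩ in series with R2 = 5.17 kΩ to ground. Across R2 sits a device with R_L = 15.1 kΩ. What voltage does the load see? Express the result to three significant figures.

V_out ≈ 20.0 V

The load sits in parallel with R2, giving an effective lower resistance R2' = R2·R_L/(R2+R_L) = 3.851 kΩ.
Voltage divider with the loaded lower leg: V_out = 29.2 × 3.851/(1.76 + 3.851) = 29.2 × 0.6864 = 20.04 V.
(Unloaded it would be 21.8 V; the load pulls it down.)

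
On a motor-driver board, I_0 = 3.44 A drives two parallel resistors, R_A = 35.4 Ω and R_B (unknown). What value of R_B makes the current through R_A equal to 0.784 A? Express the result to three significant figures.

In a two-way split, I_A/I_0 = R_B/(R_A + R_B).
0.784/3.44 = R_B/(R_A + R_B) → R_B = R_A · (0.2279)/(1 − 0.2279) = 35.4 × 0.2952 = 10.45 Ω.

R_B ≈ 10.4 Ω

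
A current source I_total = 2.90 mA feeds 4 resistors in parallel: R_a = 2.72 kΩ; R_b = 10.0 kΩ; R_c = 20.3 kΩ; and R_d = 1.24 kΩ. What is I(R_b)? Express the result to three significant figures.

ΣG = 1/2.72 + 1/10.0 + 1/20.3 + 1/1.24 = 1.323.
Current divider: I(R_b) = I_total · G_k/ΣG = 2.90 × (0.1000/1.323) = 2.90 × 0.07557 = 0.2191 mA.

I ≈ 0.219 mA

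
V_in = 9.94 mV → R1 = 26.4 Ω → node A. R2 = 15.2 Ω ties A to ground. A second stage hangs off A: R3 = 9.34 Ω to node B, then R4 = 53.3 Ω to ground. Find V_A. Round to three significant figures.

V_A ≈ 3.15 mV

Node A sees R2 in parallel with the series input of stage 2, R3 + R4 = 62.64 Ω.
Effective lower resistance at A: R2 ‖ 62.64 = 12.23 Ω.
So V_A = 9.94 × 0.3166 = 3.147 mV.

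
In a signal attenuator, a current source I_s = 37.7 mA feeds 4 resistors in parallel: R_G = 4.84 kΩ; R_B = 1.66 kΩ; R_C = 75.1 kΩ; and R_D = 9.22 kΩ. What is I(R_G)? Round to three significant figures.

Conductances: ΣG = 1/4.84 + 1/1.66 + 1/75.1 + 1/9.22 = 0.9308 (1/kΩ).
Current divider: I(R_G) = I_s · G_k/ΣG = 37.7 × (0.2066/0.9308) = 37.7 × 0.2220 = 8.368 mA.

I ≈ 8.37 mA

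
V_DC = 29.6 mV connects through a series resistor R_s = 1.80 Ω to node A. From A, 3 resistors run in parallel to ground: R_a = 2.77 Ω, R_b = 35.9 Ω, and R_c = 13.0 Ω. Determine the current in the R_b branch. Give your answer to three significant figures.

Parallel bank: R_p = 1/(1/2.77 + 1/35.9 + 1/13.0) = 2.147 Ω.
V_A by voltage divider: V_A = 29.6 × 2.147/(1.80 + 2.147) = 16.10 mV.
Branch current I = V_A/R_b = 16.10/35.9 = 0.4485 mA.

I ≈ 0.448 mA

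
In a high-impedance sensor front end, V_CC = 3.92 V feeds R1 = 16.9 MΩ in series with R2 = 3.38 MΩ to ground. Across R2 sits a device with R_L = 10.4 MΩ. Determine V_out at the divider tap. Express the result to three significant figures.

The load sits in parallel with R2, giving an effective lower resistance R2' = R2·R_L/(R2+R_L) = 2.551 MΩ.
Now apply the divider: V_out = 3.92 × 0.1311 = 0.5141 V.

V_out ≈ 0.514 V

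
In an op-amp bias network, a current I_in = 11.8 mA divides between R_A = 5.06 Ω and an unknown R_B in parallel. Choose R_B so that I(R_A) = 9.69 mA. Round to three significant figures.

R_B ≈ 23.2 Ω

The fraction through R_A equals R_B/(R_A+R_B).
With f = 0.8212, R_B = R_A · f/(1−f) = 5.06 × 4.592 = 23.24 Ω.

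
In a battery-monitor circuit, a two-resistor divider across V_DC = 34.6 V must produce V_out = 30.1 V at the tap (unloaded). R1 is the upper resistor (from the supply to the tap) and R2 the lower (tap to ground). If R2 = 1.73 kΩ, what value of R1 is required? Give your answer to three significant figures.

R1 ≈ 0.259 kΩ

Required fraction k = V_out/V_DC = 0.8699.
So R1 = R2 · (V_DC/V_out − 1) = 1.73 × (34.6/30.1 − 1) = 1.73 × 0.1495 = 0.2586 kΩ.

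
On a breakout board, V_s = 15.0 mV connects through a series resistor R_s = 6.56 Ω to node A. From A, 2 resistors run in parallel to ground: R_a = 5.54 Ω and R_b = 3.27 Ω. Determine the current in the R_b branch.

Combine the parallel branches: R_p = (1/5.54 + 1/3.27)⁻¹ = 2.056 Ω.
Node voltage V_A = V_s · R_p/(R_s + R_p) = 15.0 × 0.2387 = 3.580 mV.
I(R_b) = V_A / R_b = 3.580/3.27 = 1.095 mA.
(Check via current divider: I_total = 1.741 mA; share G_k/ΣG = 0.6288 → same result.)

I ≈ 1.09 mA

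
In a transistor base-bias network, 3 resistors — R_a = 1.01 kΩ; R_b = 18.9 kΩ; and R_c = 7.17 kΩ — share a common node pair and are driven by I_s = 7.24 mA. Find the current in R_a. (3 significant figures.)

Total conductance ΣG = 1/1.01 + 1/18.9 + 1/7.17 = 1.182 (units of 1/kΩ).
By the current-divider rule, I = I_s · G_k/ΣG = 7.24 × 0.8373 = 6.062 mA.

I ≈ 6.06 mA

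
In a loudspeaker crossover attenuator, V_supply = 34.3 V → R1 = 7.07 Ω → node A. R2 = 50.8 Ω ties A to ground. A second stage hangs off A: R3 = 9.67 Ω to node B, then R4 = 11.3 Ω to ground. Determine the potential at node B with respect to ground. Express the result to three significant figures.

The second stage (R3 + R4 = 20.97 Ω) loads node A in parallel with R2.
Effective lower resistance at A: R2 ‖ 20.97 = 14.84 Ω.
First divider: V_A = V_supply · 14.84/(7.07 + 14.84) = 23.23 V.
Then the unloaded second divider: V_B = V_A × R4/(R3+R4) = 23.23 × 0.5389 = 12.52 V.

V_B ≈ 12.5 V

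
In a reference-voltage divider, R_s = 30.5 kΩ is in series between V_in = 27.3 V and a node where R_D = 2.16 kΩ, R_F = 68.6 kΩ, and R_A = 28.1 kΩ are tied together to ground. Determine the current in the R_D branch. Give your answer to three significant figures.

I ≈ 0.759 mA

Combine the parallel branches: R_p = (1/2.16 + 1/68.6 + 1/28.1)⁻¹ = 1.949 kΩ.
V_A = 27.3 × 1.949/32.45 = 1.640 V.
I(R_D) = V_A / R_D = 1.640/2.16 = 0.7591 mA.
(Equivalently: I_total = 0.8413 mA, then current-divider fraction G_k/ΣG = 0.9022.)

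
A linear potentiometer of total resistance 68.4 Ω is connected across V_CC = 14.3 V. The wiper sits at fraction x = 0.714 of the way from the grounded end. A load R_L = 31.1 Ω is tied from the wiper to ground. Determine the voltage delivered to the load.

V_out ≈ 7.05 V

Split the track: R_lower = x·R_p = 48.84 Ω, R_upper = (1−x)·R_p = 19.56 Ω.
R_L loads the lower segment: effective lower R = 19.00 Ω.
Then V_out = V_CC · 19.00/(19.56 + 19.00) = 7.046 V.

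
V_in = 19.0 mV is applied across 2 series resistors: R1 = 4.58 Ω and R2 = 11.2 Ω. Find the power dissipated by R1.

Series current I = V_in/ΣR = 19.0/15.78 = 1.204 mA.
V(R1) = I·R = 5.515 mV; P = V·I = 5.515 × 1.204 = 6.640 µW.

P ≈ 6.64 µW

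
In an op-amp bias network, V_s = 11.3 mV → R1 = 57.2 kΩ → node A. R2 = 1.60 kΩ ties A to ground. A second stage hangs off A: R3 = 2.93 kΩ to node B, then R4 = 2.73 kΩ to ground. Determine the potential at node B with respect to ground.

V_B ≈ 0.116 mV

Looking into the second stage from A: R3 + R4 = 5.660 kΩ appears in parallel with R2.
R2 ‖ (R3+R4) = 1.247 kΩ.
First divider: V_A = V_s · 1.247/(57.2 + 1.247) = 0.2412 mV.
Then the unloaded second divider: V_B = V_A × R4/(R3+R4) = 0.2412 × 0.4823 = 0.1163 mV.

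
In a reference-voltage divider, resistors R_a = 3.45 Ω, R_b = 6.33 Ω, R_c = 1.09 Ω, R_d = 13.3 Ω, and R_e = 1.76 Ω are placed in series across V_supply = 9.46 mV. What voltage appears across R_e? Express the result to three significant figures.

Series total: ΣR = 3.45 + 6.33 + 1.09 + 13.3 + 1.76 = 25.93 Ω.
Voltage divider: V = V_supply · (1.760 / 25.93) = 9.46 × 0.06788 = 0.6421 mV.

V ≈ 0.642 mV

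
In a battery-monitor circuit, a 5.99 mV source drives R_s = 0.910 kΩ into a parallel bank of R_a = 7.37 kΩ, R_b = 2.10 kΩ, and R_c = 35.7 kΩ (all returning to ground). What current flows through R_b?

Combine the parallel branches: R_p = (1/7.37 + 1/2.10 + 1/35.7)⁻¹ = 1.563 kΩ.
V_A = 5.99 × 1.563/2.473 = 3.786 mV.
Branch current I = V_A/R_b = 3.786/2.10 = 1.803 µA.
(Check via current divider: I_total = 2.422 µA; share G_k/ΣG = 0.7442 → same result.)

I ≈ 1.80 µA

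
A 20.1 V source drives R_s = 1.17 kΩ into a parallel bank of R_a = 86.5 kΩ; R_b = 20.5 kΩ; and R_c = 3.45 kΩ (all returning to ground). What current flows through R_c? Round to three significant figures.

I ≈ 4.13 mA

Parallel bank: R_p = 1/(1/86.5 + 1/20.5 + 1/3.45) = 2.856 kΩ.
V_A by voltage divider: V_A = 20.1 × 2.856/(1.17 + 2.856) = 14.26 V.
Branch current I = V_A/R_c = 14.26/3.45 = 4.133 mA.
(Equivalently: I_total = 4.993 mA, then current-divider fraction G_k/ΣG = 0.8277.)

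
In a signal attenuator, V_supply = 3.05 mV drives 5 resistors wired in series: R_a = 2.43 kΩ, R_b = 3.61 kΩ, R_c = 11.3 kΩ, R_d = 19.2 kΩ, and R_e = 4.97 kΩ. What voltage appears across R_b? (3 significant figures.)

Total series resistance ΣR = 2.43 + 3.61 + 11.3 + 19.2 + 4.97 = 41.51 kΩ.
Voltage divider: V = V_supply · (3.610 / 41.51) = 3.05 × 0.08697 = 0.2652 mV.

V ≈ 0.265 mV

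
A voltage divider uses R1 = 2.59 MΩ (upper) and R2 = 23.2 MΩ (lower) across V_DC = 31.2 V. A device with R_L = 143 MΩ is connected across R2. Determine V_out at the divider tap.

The load sits in parallel with R2, giving an effective lower resistance R2' = R2·R_L/(R2+R_L) = 19.96 MΩ.
Voltage divider with the loaded lower leg: V_out = 31.2 × 19.96/(2.59 + 19.96) = 31.2 × 0.8852 = 27.62 V.

V_out ≈ 27.6 V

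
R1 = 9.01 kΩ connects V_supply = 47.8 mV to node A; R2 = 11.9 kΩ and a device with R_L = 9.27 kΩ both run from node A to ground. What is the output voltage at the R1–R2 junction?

The load sits in parallel with R2, giving an effective lower resistance R2' = R2·R_L/(R2+R_L) = 5.211 kΩ.
Voltage divider with the loaded lower leg: V_out = 47.8 × 5.211/(9.01 + 5.211) = 47.8 × 0.3664 = 17.51 mV.
(Unloaded it would be 27.2 mV; the load pulls it down.)

V_out ≈ 17.5 mV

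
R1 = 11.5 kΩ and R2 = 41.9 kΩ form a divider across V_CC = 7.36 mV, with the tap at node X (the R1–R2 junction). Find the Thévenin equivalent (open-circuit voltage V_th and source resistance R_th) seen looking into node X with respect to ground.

V_th ≈ 5.77 mV, R_th ≈ 9.02 kΩ

V_th is the unloaded tap voltage: V_CC · R2/(R1+R2) = 7.36 × 0.7846 = 5.775 mV.
Looking into X with the source shorted: R_th = R1·R2/(R1+R2) = 11.50 × 41.9/53.40 = 9.023 kΩ.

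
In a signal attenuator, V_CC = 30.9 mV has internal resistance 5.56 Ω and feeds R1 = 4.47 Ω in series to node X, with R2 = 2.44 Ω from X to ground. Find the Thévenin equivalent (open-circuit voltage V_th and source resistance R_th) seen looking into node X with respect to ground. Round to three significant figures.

V_th ≈ 6.05 mV, R_th ≈ 1.96 Ω

R1' = 5.56 + 4.47 = 10.03 Ω (source resistance + R1).
V_th is the unloaded tap voltage: V_CC · R2/(R1'+R2) = 30.9 × 0.1957 = 6.046 mV.
With V_CC suppressed (replaced by a short), R_th = R1' ‖ R2 = (10.03 × 2.44)/(10.03 + 2.44) = 1.963 Ω.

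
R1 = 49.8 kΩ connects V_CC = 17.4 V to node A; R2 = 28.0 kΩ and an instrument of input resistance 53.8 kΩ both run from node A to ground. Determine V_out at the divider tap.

V_out ≈ 4.70 V

R2 ‖ R_L = (28.0 × 53.8)/(28.0 + 53.8) = 18.42 kΩ.
Then V_out = V_CC · R2'/(R1 + R2') = 17.4 × 18.42/68.22 = 4.697 V.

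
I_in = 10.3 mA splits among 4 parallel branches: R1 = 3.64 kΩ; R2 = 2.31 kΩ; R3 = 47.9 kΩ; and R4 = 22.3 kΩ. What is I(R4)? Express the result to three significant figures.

ΣG = 1/3.64 + 1/2.31 + 1/47.9 + 1/22.3 = 0.7733.
Current divider: I(R4) = I_in · G_k/ΣG = 10.3 × (0.04484/0.7733) = 10.3 × 0.05799 = 0.5973 mA.

I ≈ 0.597 mA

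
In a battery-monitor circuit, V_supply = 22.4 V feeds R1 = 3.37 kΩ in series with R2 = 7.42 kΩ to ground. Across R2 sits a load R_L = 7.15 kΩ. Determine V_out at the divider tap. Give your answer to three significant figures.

R2 ‖ R_L = (7.42 × 7.15)/(7.42 + 7.15) = 3.641 kΩ.
Voltage divider with the loaded lower leg: V_out = 22.4 × 3.641/(3.37 + 3.641) = 22.4 × 0.5193 = 11.63 V.

V_out ≈ 11.6 V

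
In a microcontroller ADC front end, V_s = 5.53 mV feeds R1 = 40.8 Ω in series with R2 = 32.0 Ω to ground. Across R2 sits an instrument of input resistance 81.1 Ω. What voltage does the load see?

First combine the lower leg with the load: R2 ‖ R_L = 22.95 Ω.
Voltage divider with the loaded lower leg: V_out = 5.53 × 22.95/(40.8 + 22.95) = 5.53 × 0.3600 = 1.991 mV.
(Unloaded it would be 2.43 mV; the load pulls it down.)

V_out ≈ 1.99 mV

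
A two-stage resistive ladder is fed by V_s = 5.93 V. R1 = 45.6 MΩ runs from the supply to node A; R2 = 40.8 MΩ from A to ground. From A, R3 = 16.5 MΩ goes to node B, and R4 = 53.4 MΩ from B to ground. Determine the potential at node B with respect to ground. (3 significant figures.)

V_B ≈ 1.64 V

Node A sees R2 in parallel with the series input of stage 2, R3 + R4 = 69.90 MΩ.
Effective lower resistance at A: R2 ‖ 69.90 = 25.76 MΩ.
V_A = 5.93 × 25.76/(45.6 + 25.76) = 2.141 V.
Stage 2 is unloaded, so V_B = V_A · R4/(R3+R4) = 2.141 × 53.4/69.90 = 1.635 V.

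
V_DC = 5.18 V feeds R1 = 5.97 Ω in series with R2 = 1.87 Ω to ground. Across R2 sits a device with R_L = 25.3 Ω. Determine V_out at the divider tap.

R2 ‖ R_L = (1.87 × 25.3)/(1.87 + 25.3) = 1.741 Ω.
Now apply the divider: V_out = 5.18 × 0.2258 = 1.170 V.

V_out ≈ 1.17 V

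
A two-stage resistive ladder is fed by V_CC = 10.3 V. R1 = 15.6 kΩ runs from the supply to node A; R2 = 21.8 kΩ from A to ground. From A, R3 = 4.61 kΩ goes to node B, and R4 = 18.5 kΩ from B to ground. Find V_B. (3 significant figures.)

Looking into the second stage from A: R3 + R4 = 23.11 kΩ appears in parallel with R2.
Effective lower resistance at A: R2 ‖ 23.11 = 11.22 kΩ.
V_A = 10.3 × 11.22/(15.6 + 11.22) = 4.308 V.
Stage 2 is unloaded, so V_B = V_A · R4/(R3+R4) = 4.308 × 18.5/23.11 = 3.449 V.

V_B ≈ 3.45 V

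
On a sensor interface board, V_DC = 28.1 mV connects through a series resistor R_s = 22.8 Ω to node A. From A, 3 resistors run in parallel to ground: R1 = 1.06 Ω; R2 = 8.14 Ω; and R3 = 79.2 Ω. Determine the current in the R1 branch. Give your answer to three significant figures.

I ≈ 1.04 mA

Combine the parallel branches: R_p = (1/1.06 + 1/8.14 + 1/79.2)⁻¹ = 0.9269 Ω.
V_A by voltage divider: V_A = 28.1 × 0.9269/(22.8 + 0.9269) = 1.098 mV.
I(R1) = V_A / R1 = 1.098/1.06 = 1.036 mA.
(Check via current divider: I_total = 1.184 mA; share G_k/ΣG = 0.8744 → same result.)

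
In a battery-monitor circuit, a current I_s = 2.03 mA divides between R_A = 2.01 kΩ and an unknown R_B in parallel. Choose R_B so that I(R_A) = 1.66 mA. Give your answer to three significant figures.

R_B ≈ 9.02 kΩ

Two-branch current divider: I_A = I_s · R_B/(R_A + R_B).
1.66/2.03 = R_B/(R_A + R_B) → R_B = R_A · (0.8177)/(1 − 0.8177) = 2.01 × 4.486 = 9.018 kΩ.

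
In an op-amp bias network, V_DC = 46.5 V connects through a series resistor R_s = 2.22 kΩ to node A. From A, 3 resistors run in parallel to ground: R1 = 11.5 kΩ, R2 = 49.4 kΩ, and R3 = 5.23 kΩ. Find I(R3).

I ≈ 5.35 mA

Parallel bank: R_p = 1/(1/11.5 + 1/49.4 + 1/5.23) = 3.351 kΩ.
Node voltage V_A = V_DC · R_p/(R_s + R_p) = 46.5 × 0.6015 = 27.97 V.
I(R3) = V_A / R3 = 27.97/5.23 = 5.348 mA.
(Equivalently: I_total = 8.347 mA, then current-divider fraction G_k/ΣG = 0.6408.)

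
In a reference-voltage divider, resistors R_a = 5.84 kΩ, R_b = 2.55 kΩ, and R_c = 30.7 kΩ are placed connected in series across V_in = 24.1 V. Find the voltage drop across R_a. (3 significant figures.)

Total series resistance ΣR = 5.84 + 2.55 + 30.7 = 39.09 kΩ.
V = V_in · R/ΣR = 24.1 × 0.1494 = 3.601 V.

V ≈ 3.60 V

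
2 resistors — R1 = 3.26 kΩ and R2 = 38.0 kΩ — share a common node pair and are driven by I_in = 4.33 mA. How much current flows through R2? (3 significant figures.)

Two-branch current divider: I_k = I_in · R_other/(R_1 + R_2).
So I = 4.33 × 3.26/41.26 = 0.3421 mA.

I ≈ 0.342 mA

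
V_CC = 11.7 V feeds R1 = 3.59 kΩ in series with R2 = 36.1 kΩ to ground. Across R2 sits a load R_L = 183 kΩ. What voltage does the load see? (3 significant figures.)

V_out ≈ 10.5 V

The load sits in parallel with R2, giving an effective lower resistance R2' = R2·R_L/(R2+R_L) = 30.15 kΩ.
Now apply the divider: V_out = 11.7 × 0.8936 = 10.46 V.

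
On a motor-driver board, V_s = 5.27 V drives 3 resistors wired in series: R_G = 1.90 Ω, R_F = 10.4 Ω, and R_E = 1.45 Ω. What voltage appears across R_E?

V ≈ 0.556 V

Series total: ΣR = 1.90 + 10.4 + 1.45 = 13.75 Ω.
Voltage divider: V = V_s · (1.450 / 13.75) = 5.27 × 0.1055 = 0.5557 V.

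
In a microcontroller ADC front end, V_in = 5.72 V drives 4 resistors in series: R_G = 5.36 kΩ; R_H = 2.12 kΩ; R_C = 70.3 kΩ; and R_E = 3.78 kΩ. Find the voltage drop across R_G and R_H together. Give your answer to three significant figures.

V ≈ 0.525 V

Total series resistance ΣR = 5.36 + 2.12 + 70.3 + 3.78 = 81.56 kΩ.
R_{R_G..R_H} = 5.36 + 2.12 = 7.480 kΩ.
By the voltage-divider rule, V = 5.72 × 7.480/81.56 = 0.5246 V.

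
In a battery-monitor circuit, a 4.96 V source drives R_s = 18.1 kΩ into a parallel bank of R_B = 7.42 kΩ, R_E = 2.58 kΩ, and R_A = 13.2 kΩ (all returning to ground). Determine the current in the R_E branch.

I ≈ 0.163 mA

Combine the parallel branches: R_p = (1/7.42 + 1/2.58 + 1/13.2)⁻¹ = 1.672 kΩ.
V_A by voltage divider: V_A = 4.96 × 1.672/(18.1 + 1.672) = 0.4194 V.
I(R_E) = V_A / R_E = 0.4194/2.58 = 0.1626 mA.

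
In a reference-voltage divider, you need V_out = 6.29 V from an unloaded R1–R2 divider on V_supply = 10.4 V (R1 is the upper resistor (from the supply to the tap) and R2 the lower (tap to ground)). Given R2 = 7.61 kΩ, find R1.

Required fraction k = V_out/V_supply = 0.6048.
Rearranging, R1 = R2·(1−k)/k = 7.61 × 0.6534 = 4.973 kΩ.

R1 ≈ 4.97 kΩ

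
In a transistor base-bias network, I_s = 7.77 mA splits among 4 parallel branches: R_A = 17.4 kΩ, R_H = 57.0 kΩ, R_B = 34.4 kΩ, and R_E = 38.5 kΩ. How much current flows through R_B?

I ≈ 1.74 mA

Total conductance ΣG = 1/17.4 + 1/57.0 + 1/34.4 + 1/38.5 = 0.1301 (units of 1/kΩ).
Current divider: I(R_B) = I_s · G_k/ΣG = 7.77 × (0.02907/0.1301) = 7.77 × 0.2235 = 1.737 mA.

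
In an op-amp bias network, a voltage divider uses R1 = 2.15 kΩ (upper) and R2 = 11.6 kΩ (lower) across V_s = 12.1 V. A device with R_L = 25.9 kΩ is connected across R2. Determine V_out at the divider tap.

V_out ≈ 9.54 V

The load sits in parallel with R2, giving an effective lower resistance R2' = R2·R_L/(R2+R_L) = 8.012 kΩ.
Now apply the divider: V_out = 12.1 × 0.7884 = 9.540 V.
(Unloaded it would be 10.2 V; the load pulls it down.)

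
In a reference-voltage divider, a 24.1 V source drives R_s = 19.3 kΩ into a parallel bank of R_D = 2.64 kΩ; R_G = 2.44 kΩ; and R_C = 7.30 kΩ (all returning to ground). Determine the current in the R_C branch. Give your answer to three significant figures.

I ≈ 0.175 mA

Combine the parallel branches: R_p = (1/2.64 + 1/2.44 + 1/7.30)⁻¹ = 1.080 kΩ.
V_A = 24.1 × 1.080/20.38 = 1.278 V.
I(R_C) = V_A / R_C = 1.278/7.30 = 0.1750 mA.
(Equivalently: I_total = 1.183 mA, then current-divider fraction G_k/ΣG = 0.1480.)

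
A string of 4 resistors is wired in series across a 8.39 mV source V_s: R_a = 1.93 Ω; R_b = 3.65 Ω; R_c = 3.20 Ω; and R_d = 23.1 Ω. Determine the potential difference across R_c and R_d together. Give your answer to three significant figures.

Total series resistance ΣR = 1.93 + 3.65 + 3.20 + 23.1 = 31.88 Ω.
R_{R_c..R_d} = 3.20 + 23.1 = 26.30 Ω.
By the voltage-divider rule, V = 8.39 × 26.30/31.88 = 6.921 mV.

V ≈ 6.92 mV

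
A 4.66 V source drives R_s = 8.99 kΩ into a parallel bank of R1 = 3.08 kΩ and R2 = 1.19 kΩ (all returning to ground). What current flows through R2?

I ≈ 0.341 mA

Equivalent of the parallel group: R_p = 0.8584 kΩ.
Node voltage V_A = V_DC · R_p/(R_s + R_p) = 4.66 × 0.08716 = 0.4062 V.
I(R2) = V_A / R2 = 0.4062/1.19 = 0.3413 mA.
(Equivalently: I_total = 0.4732 mA, then current-divider fraction G_k/ΣG = 0.7213.)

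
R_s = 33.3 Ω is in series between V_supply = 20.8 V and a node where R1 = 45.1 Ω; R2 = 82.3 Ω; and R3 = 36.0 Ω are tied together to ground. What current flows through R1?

Parallel bank: R_p = 1/(1/45.1 + 1/82.3 + 1/36.0) = 16.10 Ω.
Node voltage V_A = V_supply · R_p/(R_s + R_p) = 20.8 × 0.3259 = 6.780 V.
I(R1) = V_A / R1 = 6.780/45.1 = 0.1503 A.
(Equivalently: I_total = 0.4210 A, then current-divider fraction G_k/ΣG = 0.3570.)

I ≈ 0.150 A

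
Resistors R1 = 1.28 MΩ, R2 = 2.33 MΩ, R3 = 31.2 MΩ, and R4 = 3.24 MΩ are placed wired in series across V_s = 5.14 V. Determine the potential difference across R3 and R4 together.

ΣR = 1.28 + 2.33 + 31.2 + 3.24 = 38.05 MΩ.
R_{R3..R4} = 31.2 + 3.24 = 34.44 MΩ.
V = V_s · R/ΣR = 5.14 × 0.9051 = 4.652 V.

V ≈ 4.65 V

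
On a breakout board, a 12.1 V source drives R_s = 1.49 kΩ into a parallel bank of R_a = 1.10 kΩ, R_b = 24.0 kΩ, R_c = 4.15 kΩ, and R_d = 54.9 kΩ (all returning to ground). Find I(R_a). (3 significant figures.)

Parallel bank: R_p = 1/(1/1.10 + 1/24.0 + 1/4.15 + 1/54.9) = 0.8265 kΩ.
V_A = 12.1 × 0.8265/2.316 = 4.317 V.
Branch current I = V_A/R_a = 4.317/1.10 = 3.925 mA.

I ≈ 3.92 mA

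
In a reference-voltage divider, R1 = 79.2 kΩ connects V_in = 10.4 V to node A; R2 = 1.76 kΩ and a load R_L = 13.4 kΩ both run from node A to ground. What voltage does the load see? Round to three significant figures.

V_out ≈ 0.200 V

First combine the lower leg with the load: R2 ‖ R_L = 1.556 kΩ.
Then V_out = V_in · R2'/(R1 + R2') = 10.4 × 1.556/80.76 = 0.2003 V.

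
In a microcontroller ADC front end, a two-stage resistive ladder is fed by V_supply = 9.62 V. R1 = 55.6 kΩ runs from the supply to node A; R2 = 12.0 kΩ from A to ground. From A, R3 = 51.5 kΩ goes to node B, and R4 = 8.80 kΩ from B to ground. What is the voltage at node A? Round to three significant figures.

V_A ≈ 1.47 V

Looking into the second stage from A: R3 + R4 = 60.30 kΩ appears in parallel with R2.
Effective lower resistance at A: R2 ‖ 60.30 = 10.01 kΩ.
First divider: V_A = V_supply · 10.01/(55.6 + 10.01) = 1.467 V.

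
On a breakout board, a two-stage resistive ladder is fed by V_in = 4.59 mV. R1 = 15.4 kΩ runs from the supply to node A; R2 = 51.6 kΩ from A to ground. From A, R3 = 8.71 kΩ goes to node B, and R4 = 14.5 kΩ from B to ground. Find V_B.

V_B ≈ 1.46 mV

Node A sees R2 in parallel with the series input of stage 2, R3 + R4 = 23.21 kΩ.
R2 ‖ (R3+R4) = 16.01 kΩ.
V_A = 4.59 × 16.01/(15.4 + 16.01) = 2.340 mV.
Stage 2 is unloaded, so V_B = V_A · R4/(R3+R4) = 2.340 × 14.5/23.21 = 1.462 mV.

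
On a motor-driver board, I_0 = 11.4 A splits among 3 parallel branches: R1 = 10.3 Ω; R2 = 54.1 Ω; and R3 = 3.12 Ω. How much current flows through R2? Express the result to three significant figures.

I ≈ 0.483 A

Conductances: ΣG = 1/10.3 + 1/54.1 + 1/3.12 = 0.4361 (1/Ω).
Current divider: I(R2) = I_0 · G_k/ΣG = 11.4 × (0.01848/0.4361) = 11.4 × 0.04239 = 0.4832 A.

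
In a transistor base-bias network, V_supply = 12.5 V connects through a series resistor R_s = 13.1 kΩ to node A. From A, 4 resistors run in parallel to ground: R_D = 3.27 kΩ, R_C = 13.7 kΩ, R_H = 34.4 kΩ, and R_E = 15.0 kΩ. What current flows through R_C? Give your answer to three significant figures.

Equivalent of the parallel group: R_p = 2.107 kΩ.
Node voltage V_A = V_supply · R_p/(R_s + R_p) = 12.5 × 0.1386 = 1.732 V.
Branch current I = V_A/R_C = 1.732/13.7 = 0.1264 mA.

I ≈ 0.126 mA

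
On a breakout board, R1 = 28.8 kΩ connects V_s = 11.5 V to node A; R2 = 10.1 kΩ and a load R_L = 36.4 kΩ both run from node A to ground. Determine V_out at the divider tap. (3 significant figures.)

R2 ‖ R_L = (10.1 × 36.4)/(10.1 + 36.4) = 7.906 kΩ.
Then V_out = V_s · R2'/(R1 + R2') = 11.5 × 7.906/36.71 = 2.477 V.
(Unloaded it would be 2.99 V; the load pulls it down.)

V_out ≈ 2.48 V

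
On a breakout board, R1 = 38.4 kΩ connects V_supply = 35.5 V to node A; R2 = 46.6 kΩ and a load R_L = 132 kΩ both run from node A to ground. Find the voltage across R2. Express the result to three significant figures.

First combine the lower leg with the load: R2 ‖ R_L = 34.44 kΩ.
Now apply the divider: V_out = 35.5 × 0.4728 = 16.79 V.
(Unloaded it would be 19.5 V; the load pulls it down.)

V_out ≈ 16.8 V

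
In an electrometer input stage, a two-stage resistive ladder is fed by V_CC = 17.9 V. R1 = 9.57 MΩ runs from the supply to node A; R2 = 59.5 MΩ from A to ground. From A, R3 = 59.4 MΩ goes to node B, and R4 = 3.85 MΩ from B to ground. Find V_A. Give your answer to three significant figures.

V_A ≈ 13.6 V

Node A sees R2 in parallel with the series input of stage 2, R3 + R4 = 63.25 MΩ.
Effective lower resistance at A: R2 ‖ 63.25 = 30.66 MΩ.
V_A = 17.9 × 30.66/(9.57 + 30.66) = 13.64 V.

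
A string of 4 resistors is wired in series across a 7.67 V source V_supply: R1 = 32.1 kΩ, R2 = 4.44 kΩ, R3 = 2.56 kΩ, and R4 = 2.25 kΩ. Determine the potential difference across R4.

Total series resistance ΣR = 32.1 + 4.44 + 2.56 + 2.25 = 41.35 kΩ.
By the voltage-divider rule, V = 7.67 × 2.250/41.35 = 0.4174 V.

V ≈ 0.417 V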